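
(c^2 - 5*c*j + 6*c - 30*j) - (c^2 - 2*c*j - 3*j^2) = -3*c*j + 6*c + 3*j^2 - 30*j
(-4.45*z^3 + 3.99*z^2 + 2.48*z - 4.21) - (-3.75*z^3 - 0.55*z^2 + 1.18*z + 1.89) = -0.7*z^3 + 4.54*z^2 + 1.3*z - 6.1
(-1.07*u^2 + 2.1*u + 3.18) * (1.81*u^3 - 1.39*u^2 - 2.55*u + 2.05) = -1.9367*u^5 + 5.2883*u^4 + 5.5653*u^3 - 11.9687*u^2 - 3.804*u + 6.519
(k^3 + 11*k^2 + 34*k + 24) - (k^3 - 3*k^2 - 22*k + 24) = 14*k^2 + 56*k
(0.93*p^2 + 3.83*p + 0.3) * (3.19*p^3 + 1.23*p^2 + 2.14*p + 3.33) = 2.9667*p^5 + 13.3616*p^4 + 7.6581*p^3 + 11.6621*p^2 + 13.3959*p + 0.999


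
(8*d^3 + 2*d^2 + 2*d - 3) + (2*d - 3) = 8*d^3 + 2*d^2 + 4*d - 6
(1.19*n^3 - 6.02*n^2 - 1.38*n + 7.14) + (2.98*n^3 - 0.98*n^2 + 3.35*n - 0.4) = 4.17*n^3 - 7.0*n^2 + 1.97*n + 6.74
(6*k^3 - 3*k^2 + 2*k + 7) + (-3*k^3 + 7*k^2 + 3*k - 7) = 3*k^3 + 4*k^2 + 5*k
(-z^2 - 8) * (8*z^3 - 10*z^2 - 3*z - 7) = -8*z^5 + 10*z^4 - 61*z^3 + 87*z^2 + 24*z + 56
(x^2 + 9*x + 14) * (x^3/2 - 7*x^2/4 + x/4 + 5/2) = x^5/2 + 11*x^4/4 - 17*x^3/2 - 79*x^2/4 + 26*x + 35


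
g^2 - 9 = (g - 3)*(g + 3)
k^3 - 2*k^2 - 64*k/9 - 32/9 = (k - 4)*(k + 2/3)*(k + 4/3)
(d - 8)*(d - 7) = d^2 - 15*d + 56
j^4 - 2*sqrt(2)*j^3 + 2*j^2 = j^2*(j - sqrt(2))^2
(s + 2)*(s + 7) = s^2 + 9*s + 14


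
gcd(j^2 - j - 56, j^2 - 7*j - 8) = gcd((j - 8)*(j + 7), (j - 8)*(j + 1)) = j - 8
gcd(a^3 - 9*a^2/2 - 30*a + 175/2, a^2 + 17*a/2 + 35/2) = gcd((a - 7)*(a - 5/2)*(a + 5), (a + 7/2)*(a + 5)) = a + 5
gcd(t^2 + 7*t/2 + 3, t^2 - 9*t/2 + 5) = 1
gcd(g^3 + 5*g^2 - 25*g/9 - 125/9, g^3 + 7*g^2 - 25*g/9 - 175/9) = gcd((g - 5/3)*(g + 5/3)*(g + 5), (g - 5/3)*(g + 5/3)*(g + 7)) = g^2 - 25/9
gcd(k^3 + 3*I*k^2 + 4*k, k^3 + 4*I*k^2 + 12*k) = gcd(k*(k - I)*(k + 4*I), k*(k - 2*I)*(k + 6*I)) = k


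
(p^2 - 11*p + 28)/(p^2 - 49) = (p - 4)/(p + 7)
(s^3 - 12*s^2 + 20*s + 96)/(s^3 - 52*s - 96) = (s - 6)/(s + 6)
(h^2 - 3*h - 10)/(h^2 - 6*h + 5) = (h + 2)/(h - 1)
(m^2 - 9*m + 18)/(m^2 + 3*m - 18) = (m - 6)/(m + 6)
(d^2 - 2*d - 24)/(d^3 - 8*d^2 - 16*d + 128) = (d - 6)/(d^2 - 12*d + 32)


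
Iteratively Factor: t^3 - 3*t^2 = (t)*(t^2 - 3*t) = t^2*(t - 3)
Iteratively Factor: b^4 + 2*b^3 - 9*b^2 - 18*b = (b + 2)*(b^3 - 9*b) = (b + 2)*(b + 3)*(b^2 - 3*b) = b*(b + 2)*(b + 3)*(b - 3)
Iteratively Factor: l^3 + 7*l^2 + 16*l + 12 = (l + 2)*(l^2 + 5*l + 6) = (l + 2)*(l + 3)*(l + 2)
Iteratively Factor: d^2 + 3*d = (d)*(d + 3)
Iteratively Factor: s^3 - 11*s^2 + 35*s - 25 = (s - 5)*(s^2 - 6*s + 5) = (s - 5)^2*(s - 1)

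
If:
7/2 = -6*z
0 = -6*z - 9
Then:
No Solution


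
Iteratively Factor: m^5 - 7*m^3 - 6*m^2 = (m)*(m^4 - 7*m^2 - 6*m) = m*(m - 3)*(m^3 + 3*m^2 + 2*m) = m*(m - 3)*(m + 1)*(m^2 + 2*m) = m^2*(m - 3)*(m + 1)*(m + 2)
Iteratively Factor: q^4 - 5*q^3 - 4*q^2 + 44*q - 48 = (q - 2)*(q^3 - 3*q^2 - 10*q + 24) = (q - 4)*(q - 2)*(q^2 + q - 6) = (q - 4)*(q - 2)*(q + 3)*(q - 2)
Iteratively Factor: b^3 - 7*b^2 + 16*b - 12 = (b - 2)*(b^2 - 5*b + 6) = (b - 3)*(b - 2)*(b - 2)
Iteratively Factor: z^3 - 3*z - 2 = (z - 2)*(z^2 + 2*z + 1) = (z - 2)*(z + 1)*(z + 1)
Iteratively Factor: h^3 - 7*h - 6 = (h + 1)*(h^2 - h - 6) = (h - 3)*(h + 1)*(h + 2)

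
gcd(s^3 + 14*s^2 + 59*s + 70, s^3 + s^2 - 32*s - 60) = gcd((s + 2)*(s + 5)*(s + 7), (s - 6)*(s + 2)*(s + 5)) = s^2 + 7*s + 10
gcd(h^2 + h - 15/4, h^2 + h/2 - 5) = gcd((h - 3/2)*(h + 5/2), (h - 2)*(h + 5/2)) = h + 5/2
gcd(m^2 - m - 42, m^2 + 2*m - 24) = m + 6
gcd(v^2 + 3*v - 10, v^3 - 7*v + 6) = v - 2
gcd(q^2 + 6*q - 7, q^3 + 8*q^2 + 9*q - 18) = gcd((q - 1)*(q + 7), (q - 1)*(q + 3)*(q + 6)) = q - 1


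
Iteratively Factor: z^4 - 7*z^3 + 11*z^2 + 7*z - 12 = (z - 1)*(z^3 - 6*z^2 + 5*z + 12) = (z - 1)*(z + 1)*(z^2 - 7*z + 12) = (z - 3)*(z - 1)*(z + 1)*(z - 4)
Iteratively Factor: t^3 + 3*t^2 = (t)*(t^2 + 3*t) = t*(t + 3)*(t)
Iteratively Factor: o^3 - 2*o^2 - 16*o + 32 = (o - 4)*(o^2 + 2*o - 8) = (o - 4)*(o + 4)*(o - 2)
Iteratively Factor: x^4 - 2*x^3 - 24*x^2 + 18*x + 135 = (x - 3)*(x^3 + x^2 - 21*x - 45) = (x - 3)*(x + 3)*(x^2 - 2*x - 15) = (x - 3)*(x + 3)^2*(x - 5)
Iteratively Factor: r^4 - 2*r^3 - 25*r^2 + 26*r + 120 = (r + 4)*(r^3 - 6*r^2 - r + 30) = (r - 5)*(r + 4)*(r^2 - r - 6) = (r - 5)*(r + 2)*(r + 4)*(r - 3)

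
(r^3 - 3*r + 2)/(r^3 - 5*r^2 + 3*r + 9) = (r^3 - 3*r + 2)/(r^3 - 5*r^2 + 3*r + 9)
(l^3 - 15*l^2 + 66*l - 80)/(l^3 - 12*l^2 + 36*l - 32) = (l - 5)/(l - 2)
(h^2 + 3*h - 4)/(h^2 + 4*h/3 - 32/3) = 3*(h - 1)/(3*h - 8)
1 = 1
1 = 1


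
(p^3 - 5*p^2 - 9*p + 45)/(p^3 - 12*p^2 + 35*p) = (p^2 - 9)/(p*(p - 7))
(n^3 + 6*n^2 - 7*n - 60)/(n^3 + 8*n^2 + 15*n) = (n^2 + n - 12)/(n*(n + 3))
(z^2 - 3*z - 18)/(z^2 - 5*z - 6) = (z + 3)/(z + 1)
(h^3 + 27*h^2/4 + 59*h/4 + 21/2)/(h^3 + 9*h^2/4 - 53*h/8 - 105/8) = 2*(h + 2)/(2*h - 5)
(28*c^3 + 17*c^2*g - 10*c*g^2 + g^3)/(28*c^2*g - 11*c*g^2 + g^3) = (c + g)/g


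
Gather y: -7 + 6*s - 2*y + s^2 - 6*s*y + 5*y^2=s^2 + 6*s + 5*y^2 + y*(-6*s - 2) - 7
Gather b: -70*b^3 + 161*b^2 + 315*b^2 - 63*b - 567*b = -70*b^3 + 476*b^2 - 630*b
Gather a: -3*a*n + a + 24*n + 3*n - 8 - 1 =a*(1 - 3*n) + 27*n - 9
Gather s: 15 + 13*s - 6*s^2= -6*s^2 + 13*s + 15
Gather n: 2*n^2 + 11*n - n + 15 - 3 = 2*n^2 + 10*n + 12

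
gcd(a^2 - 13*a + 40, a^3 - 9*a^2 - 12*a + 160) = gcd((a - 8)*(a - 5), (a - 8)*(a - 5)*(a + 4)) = a^2 - 13*a + 40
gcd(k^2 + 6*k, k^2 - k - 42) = k + 6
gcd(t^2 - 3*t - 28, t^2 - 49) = t - 7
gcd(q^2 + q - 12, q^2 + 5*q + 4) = q + 4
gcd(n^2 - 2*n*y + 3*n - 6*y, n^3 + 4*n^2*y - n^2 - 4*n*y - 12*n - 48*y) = n + 3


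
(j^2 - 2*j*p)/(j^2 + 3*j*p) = (j - 2*p)/(j + 3*p)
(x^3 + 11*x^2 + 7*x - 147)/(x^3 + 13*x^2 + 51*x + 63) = (x^2 + 4*x - 21)/(x^2 + 6*x + 9)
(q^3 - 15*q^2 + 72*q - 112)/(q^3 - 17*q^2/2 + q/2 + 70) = 2*(q - 4)/(2*q + 5)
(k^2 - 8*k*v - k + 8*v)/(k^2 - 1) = (k - 8*v)/(k + 1)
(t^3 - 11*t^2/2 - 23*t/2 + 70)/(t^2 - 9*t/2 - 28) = (t^2 - 9*t + 20)/(t - 8)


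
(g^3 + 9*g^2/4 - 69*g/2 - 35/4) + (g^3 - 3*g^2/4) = 2*g^3 + 3*g^2/2 - 69*g/2 - 35/4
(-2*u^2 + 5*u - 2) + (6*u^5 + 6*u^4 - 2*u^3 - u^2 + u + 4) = 6*u^5 + 6*u^4 - 2*u^3 - 3*u^2 + 6*u + 2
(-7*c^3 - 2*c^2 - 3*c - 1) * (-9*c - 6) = 63*c^4 + 60*c^3 + 39*c^2 + 27*c + 6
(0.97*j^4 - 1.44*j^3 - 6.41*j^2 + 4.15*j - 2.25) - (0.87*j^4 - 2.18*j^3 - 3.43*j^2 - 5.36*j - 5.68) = 0.1*j^4 + 0.74*j^3 - 2.98*j^2 + 9.51*j + 3.43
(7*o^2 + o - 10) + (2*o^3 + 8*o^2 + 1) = 2*o^3 + 15*o^2 + o - 9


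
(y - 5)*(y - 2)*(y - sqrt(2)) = y^3 - 7*y^2 - sqrt(2)*y^2 + 7*sqrt(2)*y + 10*y - 10*sqrt(2)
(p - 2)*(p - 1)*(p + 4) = p^3 + p^2 - 10*p + 8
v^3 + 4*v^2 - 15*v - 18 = (v - 3)*(v + 1)*(v + 6)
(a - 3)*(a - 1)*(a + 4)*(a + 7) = a^4 + 7*a^3 - 13*a^2 - 79*a + 84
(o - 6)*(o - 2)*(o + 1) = o^3 - 7*o^2 + 4*o + 12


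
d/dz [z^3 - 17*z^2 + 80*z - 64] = 3*z^2 - 34*z + 80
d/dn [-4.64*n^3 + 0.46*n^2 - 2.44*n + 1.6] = -13.92*n^2 + 0.92*n - 2.44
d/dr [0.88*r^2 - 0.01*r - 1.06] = 1.76*r - 0.01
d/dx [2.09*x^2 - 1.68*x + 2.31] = 4.18*x - 1.68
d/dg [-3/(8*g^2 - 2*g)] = 3*(8*g - 1)/(2*g^2*(4*g - 1)^2)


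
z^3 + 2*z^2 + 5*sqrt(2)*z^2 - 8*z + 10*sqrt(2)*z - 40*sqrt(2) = (z - 2)*(z + 4)*(z + 5*sqrt(2))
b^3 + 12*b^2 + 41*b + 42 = (b + 2)*(b + 3)*(b + 7)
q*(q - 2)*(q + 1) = q^3 - q^2 - 2*q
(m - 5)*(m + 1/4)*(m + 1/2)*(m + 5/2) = m^4 - 7*m^3/4 - 57*m^2/4 - 155*m/16 - 25/16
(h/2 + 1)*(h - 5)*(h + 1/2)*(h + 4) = h^4/2 + 3*h^3/4 - 43*h^2/4 - 51*h/2 - 10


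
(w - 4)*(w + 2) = w^2 - 2*w - 8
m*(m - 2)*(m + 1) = m^3 - m^2 - 2*m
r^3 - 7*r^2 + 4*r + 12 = (r - 6)*(r - 2)*(r + 1)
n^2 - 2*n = n*(n - 2)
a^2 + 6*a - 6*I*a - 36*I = (a + 6)*(a - 6*I)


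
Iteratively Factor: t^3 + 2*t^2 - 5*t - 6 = (t + 1)*(t^2 + t - 6) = (t - 2)*(t + 1)*(t + 3)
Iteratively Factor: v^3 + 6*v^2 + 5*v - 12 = (v + 4)*(v^2 + 2*v - 3) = (v + 3)*(v + 4)*(v - 1)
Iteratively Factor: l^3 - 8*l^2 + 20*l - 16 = (l - 2)*(l^2 - 6*l + 8) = (l - 2)^2*(l - 4)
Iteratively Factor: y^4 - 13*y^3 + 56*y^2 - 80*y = (y)*(y^3 - 13*y^2 + 56*y - 80) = y*(y - 4)*(y^2 - 9*y + 20) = y*(y - 4)^2*(y - 5)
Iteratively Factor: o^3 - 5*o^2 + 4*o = (o)*(o^2 - 5*o + 4) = o*(o - 1)*(o - 4)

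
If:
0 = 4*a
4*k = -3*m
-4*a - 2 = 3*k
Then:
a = 0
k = -2/3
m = 8/9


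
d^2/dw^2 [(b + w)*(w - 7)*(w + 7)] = 2*b + 6*w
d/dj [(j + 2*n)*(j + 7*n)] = 2*j + 9*n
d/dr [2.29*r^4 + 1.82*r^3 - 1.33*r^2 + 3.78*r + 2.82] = 9.16*r^3 + 5.46*r^2 - 2.66*r + 3.78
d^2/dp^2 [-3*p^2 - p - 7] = -6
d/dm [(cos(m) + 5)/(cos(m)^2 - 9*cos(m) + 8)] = (cos(m)^2 + 10*cos(m) - 53)*sin(m)/(cos(m)^2 - 9*cos(m) + 8)^2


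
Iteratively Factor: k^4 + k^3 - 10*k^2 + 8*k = (k - 2)*(k^3 + 3*k^2 - 4*k) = (k - 2)*(k - 1)*(k^2 + 4*k) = (k - 2)*(k - 1)*(k + 4)*(k)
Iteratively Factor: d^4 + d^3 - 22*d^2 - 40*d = (d)*(d^3 + d^2 - 22*d - 40) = d*(d - 5)*(d^2 + 6*d + 8) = d*(d - 5)*(d + 4)*(d + 2)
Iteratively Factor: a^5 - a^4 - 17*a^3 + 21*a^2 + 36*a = (a - 3)*(a^4 + 2*a^3 - 11*a^2 - 12*a) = a*(a - 3)*(a^3 + 2*a^2 - 11*a - 12) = a*(a - 3)*(a + 1)*(a^2 + a - 12) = a*(a - 3)*(a + 1)*(a + 4)*(a - 3)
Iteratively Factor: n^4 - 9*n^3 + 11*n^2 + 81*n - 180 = (n - 5)*(n^3 - 4*n^2 - 9*n + 36) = (n - 5)*(n - 4)*(n^2 - 9) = (n - 5)*(n - 4)*(n - 3)*(n + 3)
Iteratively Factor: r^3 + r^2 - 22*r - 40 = (r + 4)*(r^2 - 3*r - 10) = (r + 2)*(r + 4)*(r - 5)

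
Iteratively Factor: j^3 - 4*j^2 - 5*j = (j - 5)*(j^2 + j) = j*(j - 5)*(j + 1)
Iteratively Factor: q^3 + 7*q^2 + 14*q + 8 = (q + 1)*(q^2 + 6*q + 8) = (q + 1)*(q + 2)*(q + 4)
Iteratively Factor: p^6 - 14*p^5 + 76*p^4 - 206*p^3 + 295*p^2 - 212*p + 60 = (p - 2)*(p^5 - 12*p^4 + 52*p^3 - 102*p^2 + 91*p - 30) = (p - 3)*(p - 2)*(p^4 - 9*p^3 + 25*p^2 - 27*p + 10) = (p - 3)*(p - 2)^2*(p^3 - 7*p^2 + 11*p - 5) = (p - 3)*(p - 2)^2*(p - 1)*(p^2 - 6*p + 5) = (p - 5)*(p - 3)*(p - 2)^2*(p - 1)*(p - 1)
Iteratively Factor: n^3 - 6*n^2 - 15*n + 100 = (n + 4)*(n^2 - 10*n + 25) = (n - 5)*(n + 4)*(n - 5)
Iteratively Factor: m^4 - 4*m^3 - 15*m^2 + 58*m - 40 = (m + 4)*(m^3 - 8*m^2 + 17*m - 10) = (m - 5)*(m + 4)*(m^2 - 3*m + 2) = (m - 5)*(m - 2)*(m + 4)*(m - 1)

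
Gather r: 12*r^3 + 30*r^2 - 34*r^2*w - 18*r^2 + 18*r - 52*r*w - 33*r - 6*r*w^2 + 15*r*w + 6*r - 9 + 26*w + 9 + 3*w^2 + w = 12*r^3 + r^2*(12 - 34*w) + r*(-6*w^2 - 37*w - 9) + 3*w^2 + 27*w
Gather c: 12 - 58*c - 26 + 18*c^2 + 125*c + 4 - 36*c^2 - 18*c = -18*c^2 + 49*c - 10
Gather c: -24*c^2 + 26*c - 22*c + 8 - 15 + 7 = -24*c^2 + 4*c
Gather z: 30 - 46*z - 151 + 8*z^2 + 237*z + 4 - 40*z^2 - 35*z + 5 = -32*z^2 + 156*z - 112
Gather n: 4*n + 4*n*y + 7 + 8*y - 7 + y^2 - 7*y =n*(4*y + 4) + y^2 + y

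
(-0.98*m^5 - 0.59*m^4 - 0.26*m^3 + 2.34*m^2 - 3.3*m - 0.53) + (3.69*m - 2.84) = -0.98*m^5 - 0.59*m^4 - 0.26*m^3 + 2.34*m^2 + 0.39*m - 3.37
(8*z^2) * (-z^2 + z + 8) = -8*z^4 + 8*z^3 + 64*z^2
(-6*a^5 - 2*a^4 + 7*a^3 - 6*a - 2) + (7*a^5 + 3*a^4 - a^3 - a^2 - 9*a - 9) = a^5 + a^4 + 6*a^3 - a^2 - 15*a - 11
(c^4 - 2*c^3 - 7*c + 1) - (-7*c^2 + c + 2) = c^4 - 2*c^3 + 7*c^2 - 8*c - 1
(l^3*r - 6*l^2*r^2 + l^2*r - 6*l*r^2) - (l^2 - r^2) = l^3*r - 6*l^2*r^2 + l^2*r - l^2 - 6*l*r^2 + r^2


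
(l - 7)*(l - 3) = l^2 - 10*l + 21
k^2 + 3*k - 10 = (k - 2)*(k + 5)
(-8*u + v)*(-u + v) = 8*u^2 - 9*u*v + v^2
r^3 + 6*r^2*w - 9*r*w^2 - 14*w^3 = (r - 2*w)*(r + w)*(r + 7*w)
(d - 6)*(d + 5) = d^2 - d - 30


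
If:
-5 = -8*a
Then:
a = 5/8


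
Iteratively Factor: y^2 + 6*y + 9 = (y + 3)*(y + 3)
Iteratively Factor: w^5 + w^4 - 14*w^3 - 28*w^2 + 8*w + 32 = (w - 4)*(w^4 + 5*w^3 + 6*w^2 - 4*w - 8) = (w - 4)*(w + 2)*(w^3 + 3*w^2 - 4) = (w - 4)*(w + 2)^2*(w^2 + w - 2) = (w - 4)*(w + 2)^3*(w - 1)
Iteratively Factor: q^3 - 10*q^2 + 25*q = (q - 5)*(q^2 - 5*q) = q*(q - 5)*(q - 5)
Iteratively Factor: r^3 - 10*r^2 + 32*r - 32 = (r - 4)*(r^2 - 6*r + 8) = (r - 4)^2*(r - 2)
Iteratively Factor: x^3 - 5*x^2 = (x)*(x^2 - 5*x) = x^2*(x - 5)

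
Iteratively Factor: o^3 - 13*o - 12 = (o + 1)*(o^2 - o - 12) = (o + 1)*(o + 3)*(o - 4)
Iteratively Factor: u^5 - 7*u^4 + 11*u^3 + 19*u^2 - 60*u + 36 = (u - 3)*(u^4 - 4*u^3 - u^2 + 16*u - 12) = (u - 3)*(u - 2)*(u^3 - 2*u^2 - 5*u + 6) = (u - 3)*(u - 2)*(u + 2)*(u^2 - 4*u + 3) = (u - 3)*(u - 2)*(u - 1)*(u + 2)*(u - 3)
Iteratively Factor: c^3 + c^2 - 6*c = (c)*(c^2 + c - 6) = c*(c + 3)*(c - 2)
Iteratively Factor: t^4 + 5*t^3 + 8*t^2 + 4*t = (t)*(t^3 + 5*t^2 + 8*t + 4) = t*(t + 1)*(t^2 + 4*t + 4) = t*(t + 1)*(t + 2)*(t + 2)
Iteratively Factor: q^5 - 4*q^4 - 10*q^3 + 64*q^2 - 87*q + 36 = (q + 4)*(q^4 - 8*q^3 + 22*q^2 - 24*q + 9) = (q - 3)*(q + 4)*(q^3 - 5*q^2 + 7*q - 3) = (q - 3)^2*(q + 4)*(q^2 - 2*q + 1) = (q - 3)^2*(q - 1)*(q + 4)*(q - 1)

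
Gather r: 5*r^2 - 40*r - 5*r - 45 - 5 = 5*r^2 - 45*r - 50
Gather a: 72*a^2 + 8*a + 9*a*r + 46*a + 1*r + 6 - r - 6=72*a^2 + a*(9*r + 54)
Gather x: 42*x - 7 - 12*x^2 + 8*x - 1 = -12*x^2 + 50*x - 8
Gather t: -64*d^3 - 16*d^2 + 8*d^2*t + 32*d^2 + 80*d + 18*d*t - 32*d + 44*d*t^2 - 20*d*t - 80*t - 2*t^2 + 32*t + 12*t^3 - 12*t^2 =-64*d^3 + 16*d^2 + 48*d + 12*t^3 + t^2*(44*d - 14) + t*(8*d^2 - 2*d - 48)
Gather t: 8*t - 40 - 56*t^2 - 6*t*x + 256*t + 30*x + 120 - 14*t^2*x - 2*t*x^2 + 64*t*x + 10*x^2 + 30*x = t^2*(-14*x - 56) + t*(-2*x^2 + 58*x + 264) + 10*x^2 + 60*x + 80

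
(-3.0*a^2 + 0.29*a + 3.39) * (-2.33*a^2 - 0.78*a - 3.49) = 6.99*a^4 + 1.6643*a^3 + 2.3451*a^2 - 3.6563*a - 11.8311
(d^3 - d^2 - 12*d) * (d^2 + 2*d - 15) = d^5 + d^4 - 29*d^3 - 9*d^2 + 180*d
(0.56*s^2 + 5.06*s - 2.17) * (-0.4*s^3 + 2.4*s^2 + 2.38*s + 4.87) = -0.224*s^5 - 0.68*s^4 + 14.3448*s^3 + 9.562*s^2 + 19.4776*s - 10.5679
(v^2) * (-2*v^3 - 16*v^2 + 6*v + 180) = -2*v^5 - 16*v^4 + 6*v^3 + 180*v^2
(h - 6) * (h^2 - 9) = h^3 - 6*h^2 - 9*h + 54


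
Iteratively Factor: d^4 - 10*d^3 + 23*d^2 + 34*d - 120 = (d - 5)*(d^3 - 5*d^2 - 2*d + 24) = (d - 5)*(d - 3)*(d^2 - 2*d - 8) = (d - 5)*(d - 3)*(d + 2)*(d - 4)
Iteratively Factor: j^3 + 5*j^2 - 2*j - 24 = (j - 2)*(j^2 + 7*j + 12) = (j - 2)*(j + 3)*(j + 4)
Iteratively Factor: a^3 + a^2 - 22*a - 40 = (a - 5)*(a^2 + 6*a + 8) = (a - 5)*(a + 2)*(a + 4)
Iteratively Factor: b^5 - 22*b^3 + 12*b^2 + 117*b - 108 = (b + 4)*(b^4 - 4*b^3 - 6*b^2 + 36*b - 27) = (b - 3)*(b + 4)*(b^3 - b^2 - 9*b + 9) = (b - 3)*(b + 3)*(b + 4)*(b^2 - 4*b + 3) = (b - 3)*(b - 1)*(b + 3)*(b + 4)*(b - 3)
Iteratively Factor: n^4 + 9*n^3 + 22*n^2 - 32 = (n - 1)*(n^3 + 10*n^2 + 32*n + 32) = (n - 1)*(n + 2)*(n^2 + 8*n + 16) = (n - 1)*(n + 2)*(n + 4)*(n + 4)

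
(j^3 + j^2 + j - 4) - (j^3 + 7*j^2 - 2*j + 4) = -6*j^2 + 3*j - 8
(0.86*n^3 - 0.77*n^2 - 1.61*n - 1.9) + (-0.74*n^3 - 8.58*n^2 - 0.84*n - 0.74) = 0.12*n^3 - 9.35*n^2 - 2.45*n - 2.64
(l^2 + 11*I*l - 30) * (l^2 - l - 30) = l^4 - l^3 + 11*I*l^3 - 60*l^2 - 11*I*l^2 + 30*l - 330*I*l + 900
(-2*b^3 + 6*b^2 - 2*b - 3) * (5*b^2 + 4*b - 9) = -10*b^5 + 22*b^4 + 32*b^3 - 77*b^2 + 6*b + 27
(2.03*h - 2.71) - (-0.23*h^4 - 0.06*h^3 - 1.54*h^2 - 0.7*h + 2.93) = 0.23*h^4 + 0.06*h^3 + 1.54*h^2 + 2.73*h - 5.64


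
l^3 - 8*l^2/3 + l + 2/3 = (l - 2)*(l - 1)*(l + 1/3)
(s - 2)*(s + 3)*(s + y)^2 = s^4 + 2*s^3*y + s^3 + s^2*y^2 + 2*s^2*y - 6*s^2 + s*y^2 - 12*s*y - 6*y^2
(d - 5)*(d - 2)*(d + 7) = d^3 - 39*d + 70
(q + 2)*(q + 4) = q^2 + 6*q + 8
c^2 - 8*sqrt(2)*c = c*(c - 8*sqrt(2))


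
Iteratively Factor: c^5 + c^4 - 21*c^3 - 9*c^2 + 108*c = (c + 4)*(c^4 - 3*c^3 - 9*c^2 + 27*c) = (c - 3)*(c + 4)*(c^3 - 9*c) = (c - 3)*(c + 3)*(c + 4)*(c^2 - 3*c) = (c - 3)^2*(c + 3)*(c + 4)*(c)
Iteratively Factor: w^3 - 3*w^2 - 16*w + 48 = (w - 3)*(w^2 - 16) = (w - 3)*(w + 4)*(w - 4)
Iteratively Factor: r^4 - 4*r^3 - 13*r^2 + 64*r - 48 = (r + 4)*(r^3 - 8*r^2 + 19*r - 12) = (r - 1)*(r + 4)*(r^2 - 7*r + 12) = (r - 4)*(r - 1)*(r + 4)*(r - 3)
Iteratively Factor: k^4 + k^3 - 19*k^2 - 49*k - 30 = (k + 3)*(k^3 - 2*k^2 - 13*k - 10) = (k - 5)*(k + 3)*(k^2 + 3*k + 2) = (k - 5)*(k + 2)*(k + 3)*(k + 1)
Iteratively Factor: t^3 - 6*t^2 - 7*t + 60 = (t - 4)*(t^2 - 2*t - 15) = (t - 5)*(t - 4)*(t + 3)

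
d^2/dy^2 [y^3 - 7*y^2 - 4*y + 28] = 6*y - 14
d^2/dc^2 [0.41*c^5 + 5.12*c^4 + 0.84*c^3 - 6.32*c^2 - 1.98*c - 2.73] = 8.2*c^3 + 61.44*c^2 + 5.04*c - 12.64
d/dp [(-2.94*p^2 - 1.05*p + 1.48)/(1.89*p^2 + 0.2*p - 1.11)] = (1.3965*p^2 + 0.932400000000001*p + 0.8695)/(3.5721*p^4 + 0.756*p^3 - 4.1558*p^2 - 0.444*p + 1.2321)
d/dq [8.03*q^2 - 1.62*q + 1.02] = 16.06*q - 1.62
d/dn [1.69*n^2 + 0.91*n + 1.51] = 3.38*n + 0.91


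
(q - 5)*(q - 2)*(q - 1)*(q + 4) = q^4 - 4*q^3 - 15*q^2 + 58*q - 40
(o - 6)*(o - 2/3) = o^2 - 20*o/3 + 4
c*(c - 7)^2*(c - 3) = c^4 - 17*c^3 + 91*c^2 - 147*c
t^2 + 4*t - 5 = (t - 1)*(t + 5)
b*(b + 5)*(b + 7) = b^3 + 12*b^2 + 35*b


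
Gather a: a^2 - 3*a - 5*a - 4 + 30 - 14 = a^2 - 8*a + 12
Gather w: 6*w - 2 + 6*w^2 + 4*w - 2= 6*w^2 + 10*w - 4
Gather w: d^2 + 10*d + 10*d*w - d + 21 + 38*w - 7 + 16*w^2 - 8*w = d^2 + 9*d + 16*w^2 + w*(10*d + 30) + 14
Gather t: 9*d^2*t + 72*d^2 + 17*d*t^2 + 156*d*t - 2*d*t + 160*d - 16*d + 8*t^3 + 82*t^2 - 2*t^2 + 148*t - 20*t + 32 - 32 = 72*d^2 + 144*d + 8*t^3 + t^2*(17*d + 80) + t*(9*d^2 + 154*d + 128)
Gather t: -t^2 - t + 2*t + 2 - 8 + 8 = -t^2 + t + 2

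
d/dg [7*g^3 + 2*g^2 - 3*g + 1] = 21*g^2 + 4*g - 3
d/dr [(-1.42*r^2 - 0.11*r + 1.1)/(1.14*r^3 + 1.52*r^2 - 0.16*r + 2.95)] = (1.6188*r^4 + 0.2508*r^3 - 3.3676*r^2 - 11.722*r - 0.1485)/(1.2996*r^6 + 3.4656*r^5 + 1.9456*r^4 + 6.2396*r^3 + 8.9936*r^2 - 0.944*r + 8.7025)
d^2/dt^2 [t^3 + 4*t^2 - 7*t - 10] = 6*t + 8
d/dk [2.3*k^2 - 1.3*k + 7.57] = 4.6*k - 1.3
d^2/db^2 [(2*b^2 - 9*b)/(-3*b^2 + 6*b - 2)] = 2*(45*b^3 + 36*b^2 - 162*b + 100)/(27*b^6 - 162*b^5 + 378*b^4 - 432*b^3 + 252*b^2 - 72*b + 8)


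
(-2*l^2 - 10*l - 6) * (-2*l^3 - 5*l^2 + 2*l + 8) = 4*l^5 + 30*l^4 + 58*l^3 - 6*l^2 - 92*l - 48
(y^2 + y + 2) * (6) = 6*y^2 + 6*y + 12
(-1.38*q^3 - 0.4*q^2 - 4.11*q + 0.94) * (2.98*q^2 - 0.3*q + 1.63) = -4.1124*q^5 - 0.778*q^4 - 14.3772*q^3 + 3.3822*q^2 - 6.9813*q + 1.5322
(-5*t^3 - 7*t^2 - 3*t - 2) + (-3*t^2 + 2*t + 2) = -5*t^3 - 10*t^2 - t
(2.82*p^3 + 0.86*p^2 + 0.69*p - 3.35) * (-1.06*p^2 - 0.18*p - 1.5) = -2.9892*p^5 - 1.4192*p^4 - 5.1162*p^3 + 2.1368*p^2 - 0.432*p + 5.025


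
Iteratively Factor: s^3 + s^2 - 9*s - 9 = (s + 3)*(s^2 - 2*s - 3) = (s + 1)*(s + 3)*(s - 3)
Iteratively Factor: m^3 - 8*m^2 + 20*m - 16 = (m - 2)*(m^2 - 6*m + 8) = (m - 2)^2*(m - 4)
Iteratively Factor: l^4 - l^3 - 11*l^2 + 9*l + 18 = (l + 1)*(l^3 - 2*l^2 - 9*l + 18) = (l + 1)*(l + 3)*(l^2 - 5*l + 6) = (l - 2)*(l + 1)*(l + 3)*(l - 3)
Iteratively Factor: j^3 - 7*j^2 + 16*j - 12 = (j - 2)*(j^2 - 5*j + 6) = (j - 2)^2*(j - 3)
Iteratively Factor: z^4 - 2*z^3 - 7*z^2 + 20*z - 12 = (z - 1)*(z^3 - z^2 - 8*z + 12) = (z - 2)*(z - 1)*(z^2 + z - 6) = (z - 2)*(z - 1)*(z + 3)*(z - 2)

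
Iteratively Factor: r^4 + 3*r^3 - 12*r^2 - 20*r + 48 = (r + 4)*(r^3 - r^2 - 8*r + 12) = (r - 2)*(r + 4)*(r^2 + r - 6) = (r - 2)*(r + 3)*(r + 4)*(r - 2)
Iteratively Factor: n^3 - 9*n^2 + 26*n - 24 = (n - 4)*(n^2 - 5*n + 6) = (n - 4)*(n - 2)*(n - 3)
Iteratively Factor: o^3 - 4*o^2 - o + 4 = (o - 4)*(o^2 - 1) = (o - 4)*(o - 1)*(o + 1)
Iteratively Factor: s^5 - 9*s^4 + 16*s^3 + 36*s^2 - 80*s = (s - 4)*(s^4 - 5*s^3 - 4*s^2 + 20*s) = (s - 4)*(s - 2)*(s^3 - 3*s^2 - 10*s) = (s - 5)*(s - 4)*(s - 2)*(s^2 + 2*s) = s*(s - 5)*(s - 4)*(s - 2)*(s + 2)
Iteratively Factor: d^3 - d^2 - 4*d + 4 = (d + 2)*(d^2 - 3*d + 2) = (d - 2)*(d + 2)*(d - 1)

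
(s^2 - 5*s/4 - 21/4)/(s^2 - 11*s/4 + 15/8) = 2*(4*s^2 - 5*s - 21)/(8*s^2 - 22*s + 15)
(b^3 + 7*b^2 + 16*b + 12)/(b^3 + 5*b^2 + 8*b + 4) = (b + 3)/(b + 1)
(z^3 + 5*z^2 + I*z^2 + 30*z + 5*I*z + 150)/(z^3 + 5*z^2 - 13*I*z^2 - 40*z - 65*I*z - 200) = (z + 6*I)/(z - 8*I)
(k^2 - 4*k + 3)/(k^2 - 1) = (k - 3)/(k + 1)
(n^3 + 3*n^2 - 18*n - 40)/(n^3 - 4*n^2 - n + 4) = (n^2 + 7*n + 10)/(n^2 - 1)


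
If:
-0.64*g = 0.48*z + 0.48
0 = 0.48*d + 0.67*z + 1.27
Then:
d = -1.39583333333333*z - 2.64583333333333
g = -0.75*z - 0.75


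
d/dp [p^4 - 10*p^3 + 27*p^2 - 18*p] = 4*p^3 - 30*p^2 + 54*p - 18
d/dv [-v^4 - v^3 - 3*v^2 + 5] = v*(-4*v^2 - 3*v - 6)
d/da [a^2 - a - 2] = 2*a - 1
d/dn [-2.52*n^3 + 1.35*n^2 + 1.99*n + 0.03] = -7.56*n^2 + 2.7*n + 1.99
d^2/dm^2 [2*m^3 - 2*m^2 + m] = 12*m - 4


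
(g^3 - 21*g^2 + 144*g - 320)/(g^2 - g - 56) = (g^2 - 13*g + 40)/(g + 7)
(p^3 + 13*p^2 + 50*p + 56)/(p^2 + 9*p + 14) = p + 4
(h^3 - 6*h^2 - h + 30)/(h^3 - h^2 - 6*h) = (h - 5)/h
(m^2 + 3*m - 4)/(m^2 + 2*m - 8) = (m - 1)/(m - 2)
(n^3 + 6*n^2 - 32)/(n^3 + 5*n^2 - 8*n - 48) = (n - 2)/(n - 3)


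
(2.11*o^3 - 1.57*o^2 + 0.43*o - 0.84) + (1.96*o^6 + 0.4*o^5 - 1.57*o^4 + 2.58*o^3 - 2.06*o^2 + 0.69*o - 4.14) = 1.96*o^6 + 0.4*o^5 - 1.57*o^4 + 4.69*o^3 - 3.63*o^2 + 1.12*o - 4.98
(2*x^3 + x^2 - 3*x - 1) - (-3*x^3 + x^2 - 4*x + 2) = 5*x^3 + x - 3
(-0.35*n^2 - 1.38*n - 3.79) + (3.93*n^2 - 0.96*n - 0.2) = 3.58*n^2 - 2.34*n - 3.99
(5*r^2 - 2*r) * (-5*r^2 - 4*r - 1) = -25*r^4 - 10*r^3 + 3*r^2 + 2*r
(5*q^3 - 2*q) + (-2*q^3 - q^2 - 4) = 3*q^3 - q^2 - 2*q - 4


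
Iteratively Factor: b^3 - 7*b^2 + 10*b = (b - 2)*(b^2 - 5*b) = (b - 5)*(b - 2)*(b)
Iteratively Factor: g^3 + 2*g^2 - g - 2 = (g - 1)*(g^2 + 3*g + 2) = (g - 1)*(g + 1)*(g + 2)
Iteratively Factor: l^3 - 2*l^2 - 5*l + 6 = (l + 2)*(l^2 - 4*l + 3) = (l - 1)*(l + 2)*(l - 3)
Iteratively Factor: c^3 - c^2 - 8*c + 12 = (c + 3)*(c^2 - 4*c + 4) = (c - 2)*(c + 3)*(c - 2)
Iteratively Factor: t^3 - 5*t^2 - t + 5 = (t + 1)*(t^2 - 6*t + 5) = (t - 5)*(t + 1)*(t - 1)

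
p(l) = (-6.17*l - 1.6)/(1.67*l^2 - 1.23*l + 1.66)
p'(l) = (1.23 - 3.34*l)*(-6.17*l - 1.6)/(1.67*l^2 - 1.23*l + 1.66)^2 - 6.17/(1.67*l^2 - 1.23*l + 1.66)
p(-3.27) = 0.79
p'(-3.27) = 0.15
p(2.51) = -1.88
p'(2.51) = 0.80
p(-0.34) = 0.22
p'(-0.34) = -2.49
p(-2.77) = 0.87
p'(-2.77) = 0.16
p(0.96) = -3.73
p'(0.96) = 0.59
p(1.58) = -2.92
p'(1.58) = 1.45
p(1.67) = -2.79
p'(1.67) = 1.40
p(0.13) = -1.57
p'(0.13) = -4.86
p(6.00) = -0.71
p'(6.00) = 0.13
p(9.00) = -0.45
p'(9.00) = 0.05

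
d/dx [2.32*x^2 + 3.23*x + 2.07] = 4.64*x + 3.23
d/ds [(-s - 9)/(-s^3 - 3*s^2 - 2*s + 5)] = (s^3 + 3*s^2 + 2*s - (s + 9)*(3*s^2 + 6*s + 2) - 5)/(s^3 + 3*s^2 + 2*s - 5)^2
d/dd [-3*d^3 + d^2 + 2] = d*(2 - 9*d)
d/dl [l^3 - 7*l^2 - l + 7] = 3*l^2 - 14*l - 1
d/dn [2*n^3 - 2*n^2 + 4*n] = 6*n^2 - 4*n + 4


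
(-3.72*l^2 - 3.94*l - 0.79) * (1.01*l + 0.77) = -3.7572*l^3 - 6.8438*l^2 - 3.8317*l - 0.6083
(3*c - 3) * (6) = 18*c - 18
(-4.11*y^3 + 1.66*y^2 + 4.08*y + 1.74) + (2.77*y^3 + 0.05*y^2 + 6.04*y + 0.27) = -1.34*y^3 + 1.71*y^2 + 10.12*y + 2.01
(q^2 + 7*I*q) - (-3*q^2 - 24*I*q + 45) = 4*q^2 + 31*I*q - 45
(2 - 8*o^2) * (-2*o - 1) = 16*o^3 + 8*o^2 - 4*o - 2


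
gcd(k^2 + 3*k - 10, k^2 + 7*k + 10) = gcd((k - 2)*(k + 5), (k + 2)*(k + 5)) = k + 5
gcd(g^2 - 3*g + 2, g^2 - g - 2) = g - 2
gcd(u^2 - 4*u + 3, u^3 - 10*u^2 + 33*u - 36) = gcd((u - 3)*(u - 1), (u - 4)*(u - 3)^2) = u - 3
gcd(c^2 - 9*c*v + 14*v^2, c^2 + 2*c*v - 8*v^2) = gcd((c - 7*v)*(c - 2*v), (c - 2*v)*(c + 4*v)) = -c + 2*v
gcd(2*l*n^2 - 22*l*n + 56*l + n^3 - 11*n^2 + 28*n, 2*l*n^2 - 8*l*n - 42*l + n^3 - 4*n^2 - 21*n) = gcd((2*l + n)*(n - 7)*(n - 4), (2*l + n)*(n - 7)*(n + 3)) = 2*l*n - 14*l + n^2 - 7*n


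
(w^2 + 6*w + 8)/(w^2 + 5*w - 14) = (w^2 + 6*w + 8)/(w^2 + 5*w - 14)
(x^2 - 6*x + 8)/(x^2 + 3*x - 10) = (x - 4)/(x + 5)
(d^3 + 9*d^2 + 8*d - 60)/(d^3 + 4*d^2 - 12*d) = (d + 5)/d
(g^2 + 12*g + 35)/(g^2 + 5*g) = (g + 7)/g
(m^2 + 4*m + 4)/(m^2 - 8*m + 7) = (m^2 + 4*m + 4)/(m^2 - 8*m + 7)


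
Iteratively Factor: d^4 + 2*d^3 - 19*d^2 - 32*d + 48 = (d + 4)*(d^3 - 2*d^2 - 11*d + 12) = (d + 3)*(d + 4)*(d^2 - 5*d + 4) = (d - 4)*(d + 3)*(d + 4)*(d - 1)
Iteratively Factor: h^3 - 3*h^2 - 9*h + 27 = (h - 3)*(h^2 - 9) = (h - 3)^2*(h + 3)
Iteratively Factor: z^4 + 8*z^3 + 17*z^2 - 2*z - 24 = (z + 2)*(z^3 + 6*z^2 + 5*z - 12) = (z + 2)*(z + 3)*(z^2 + 3*z - 4) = (z + 2)*(z + 3)*(z + 4)*(z - 1)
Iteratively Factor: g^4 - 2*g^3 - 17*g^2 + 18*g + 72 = (g - 3)*(g^3 + g^2 - 14*g - 24) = (g - 3)*(g + 2)*(g^2 - g - 12) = (g - 4)*(g - 3)*(g + 2)*(g + 3)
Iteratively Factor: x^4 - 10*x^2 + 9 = (x - 1)*(x^3 + x^2 - 9*x - 9) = (x - 3)*(x - 1)*(x^2 + 4*x + 3) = (x - 3)*(x - 1)*(x + 3)*(x + 1)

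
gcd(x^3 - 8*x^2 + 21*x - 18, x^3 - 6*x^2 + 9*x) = x^2 - 6*x + 9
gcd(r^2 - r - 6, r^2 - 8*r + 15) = r - 3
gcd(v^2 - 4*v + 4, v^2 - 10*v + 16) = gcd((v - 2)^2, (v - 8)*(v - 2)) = v - 2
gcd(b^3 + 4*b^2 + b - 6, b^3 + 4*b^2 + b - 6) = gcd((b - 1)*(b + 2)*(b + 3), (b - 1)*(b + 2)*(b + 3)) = b^3 + 4*b^2 + b - 6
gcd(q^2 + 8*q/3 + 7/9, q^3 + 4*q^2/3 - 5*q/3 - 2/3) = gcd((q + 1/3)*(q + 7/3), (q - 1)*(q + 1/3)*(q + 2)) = q + 1/3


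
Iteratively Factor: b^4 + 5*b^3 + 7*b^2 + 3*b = (b)*(b^3 + 5*b^2 + 7*b + 3) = b*(b + 1)*(b^2 + 4*b + 3) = b*(b + 1)*(b + 3)*(b + 1)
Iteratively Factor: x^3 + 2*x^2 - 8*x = (x)*(x^2 + 2*x - 8) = x*(x - 2)*(x + 4)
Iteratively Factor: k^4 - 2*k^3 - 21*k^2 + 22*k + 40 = (k - 2)*(k^3 - 21*k - 20) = (k - 2)*(k + 1)*(k^2 - k - 20) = (k - 2)*(k + 1)*(k + 4)*(k - 5)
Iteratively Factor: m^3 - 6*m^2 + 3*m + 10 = (m - 5)*(m^2 - m - 2) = (m - 5)*(m + 1)*(m - 2)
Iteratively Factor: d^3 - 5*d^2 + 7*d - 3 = (d - 1)*(d^2 - 4*d + 3) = (d - 3)*(d - 1)*(d - 1)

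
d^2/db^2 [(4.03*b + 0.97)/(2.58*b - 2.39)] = 62.612988/(2.58*b - 2.39)^3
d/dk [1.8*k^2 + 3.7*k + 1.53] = 3.6*k + 3.7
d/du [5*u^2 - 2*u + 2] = 10*u - 2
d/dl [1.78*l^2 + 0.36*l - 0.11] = 3.56*l + 0.36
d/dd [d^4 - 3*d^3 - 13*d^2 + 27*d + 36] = 4*d^3 - 9*d^2 - 26*d + 27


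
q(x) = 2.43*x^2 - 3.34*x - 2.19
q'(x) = 4.86*x - 3.34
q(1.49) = -1.77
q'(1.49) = 3.90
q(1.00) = -3.10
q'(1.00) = 1.52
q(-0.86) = 2.48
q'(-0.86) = -7.52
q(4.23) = 27.16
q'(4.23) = 17.22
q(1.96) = 0.60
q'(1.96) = 6.19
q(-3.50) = 39.27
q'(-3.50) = -20.35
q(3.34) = 13.76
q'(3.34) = 12.89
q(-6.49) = 121.84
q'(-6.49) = -34.88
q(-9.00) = 224.70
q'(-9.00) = -47.08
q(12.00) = 307.65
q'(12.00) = 54.98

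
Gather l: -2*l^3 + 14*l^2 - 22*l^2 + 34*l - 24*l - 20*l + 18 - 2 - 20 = -2*l^3 - 8*l^2 - 10*l - 4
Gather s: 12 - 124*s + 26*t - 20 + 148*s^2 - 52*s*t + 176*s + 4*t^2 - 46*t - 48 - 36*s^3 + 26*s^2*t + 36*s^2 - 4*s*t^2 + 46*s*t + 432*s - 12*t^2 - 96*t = -36*s^3 + s^2*(26*t + 184) + s*(-4*t^2 - 6*t + 484) - 8*t^2 - 116*t - 56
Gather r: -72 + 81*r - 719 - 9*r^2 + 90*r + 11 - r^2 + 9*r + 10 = -10*r^2 + 180*r - 770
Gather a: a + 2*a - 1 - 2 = 3*a - 3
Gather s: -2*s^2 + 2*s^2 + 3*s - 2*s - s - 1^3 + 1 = 0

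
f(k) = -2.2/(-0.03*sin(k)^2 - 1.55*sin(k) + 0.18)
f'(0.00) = -105.25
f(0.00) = -12.22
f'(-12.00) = -6.74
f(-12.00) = 3.33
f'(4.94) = -0.27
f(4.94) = -1.32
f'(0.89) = -2.03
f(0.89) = 2.11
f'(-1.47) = -0.12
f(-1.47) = -1.30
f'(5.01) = -0.36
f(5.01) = -1.35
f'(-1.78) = 0.25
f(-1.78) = -1.32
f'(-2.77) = 5.74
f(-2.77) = -2.98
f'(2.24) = 1.96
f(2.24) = 2.09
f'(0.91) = -1.91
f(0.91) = 2.07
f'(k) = -2.2*(0.06*sin(k)*cos(k) + 1.55*cos(k))/(-0.03*sin(k)^2 - 1.55*sin(k) + 0.18)^2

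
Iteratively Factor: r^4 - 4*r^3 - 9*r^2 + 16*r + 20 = (r - 2)*(r^3 - 2*r^2 - 13*r - 10) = (r - 2)*(r + 2)*(r^2 - 4*r - 5) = (r - 2)*(r + 1)*(r + 2)*(r - 5)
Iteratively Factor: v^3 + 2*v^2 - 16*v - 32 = (v - 4)*(v^2 + 6*v + 8) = (v - 4)*(v + 2)*(v + 4)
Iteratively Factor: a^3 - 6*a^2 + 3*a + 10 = (a - 5)*(a^2 - a - 2) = (a - 5)*(a + 1)*(a - 2)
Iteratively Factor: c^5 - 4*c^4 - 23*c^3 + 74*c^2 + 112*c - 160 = (c + 4)*(c^4 - 8*c^3 + 9*c^2 + 38*c - 40) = (c - 4)*(c + 4)*(c^3 - 4*c^2 - 7*c + 10) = (c - 5)*(c - 4)*(c + 4)*(c^2 + c - 2) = (c - 5)*(c - 4)*(c - 1)*(c + 4)*(c + 2)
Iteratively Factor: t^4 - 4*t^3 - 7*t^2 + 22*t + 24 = (t - 3)*(t^3 - t^2 - 10*t - 8) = (t - 3)*(t + 2)*(t^2 - 3*t - 4) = (t - 4)*(t - 3)*(t + 2)*(t + 1)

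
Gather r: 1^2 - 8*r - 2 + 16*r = 8*r - 1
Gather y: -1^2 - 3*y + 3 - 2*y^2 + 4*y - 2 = -2*y^2 + y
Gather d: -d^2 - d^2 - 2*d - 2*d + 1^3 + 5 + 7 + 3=-2*d^2 - 4*d + 16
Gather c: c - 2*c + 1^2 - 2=-c - 1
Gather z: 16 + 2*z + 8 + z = 3*z + 24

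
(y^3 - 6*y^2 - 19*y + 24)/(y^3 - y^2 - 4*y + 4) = (y^2 - 5*y - 24)/(y^2 - 4)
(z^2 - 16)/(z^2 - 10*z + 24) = (z + 4)/(z - 6)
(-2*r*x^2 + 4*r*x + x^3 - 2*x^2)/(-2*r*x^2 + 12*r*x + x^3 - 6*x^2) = (x - 2)/(x - 6)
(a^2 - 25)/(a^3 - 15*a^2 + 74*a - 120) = (a + 5)/(a^2 - 10*a + 24)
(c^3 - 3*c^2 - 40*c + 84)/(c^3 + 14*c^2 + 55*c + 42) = (c^2 - 9*c + 14)/(c^2 + 8*c + 7)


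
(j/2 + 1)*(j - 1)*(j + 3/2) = j^3/2 + 5*j^2/4 - j/4 - 3/2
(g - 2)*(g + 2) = g^2 - 4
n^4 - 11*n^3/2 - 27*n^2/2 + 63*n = n*(n - 6)*(n - 3)*(n + 7/2)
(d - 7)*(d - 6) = d^2 - 13*d + 42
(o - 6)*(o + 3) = o^2 - 3*o - 18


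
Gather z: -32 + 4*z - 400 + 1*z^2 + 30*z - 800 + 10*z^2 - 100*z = 11*z^2 - 66*z - 1232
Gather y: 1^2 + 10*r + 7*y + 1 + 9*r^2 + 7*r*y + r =9*r^2 + 11*r + y*(7*r + 7) + 2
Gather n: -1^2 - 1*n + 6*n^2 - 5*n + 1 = 6*n^2 - 6*n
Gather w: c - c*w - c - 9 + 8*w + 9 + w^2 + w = w^2 + w*(9 - c)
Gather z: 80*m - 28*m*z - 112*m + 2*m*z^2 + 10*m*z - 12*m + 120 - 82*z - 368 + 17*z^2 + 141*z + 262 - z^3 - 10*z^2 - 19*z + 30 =-44*m - z^3 + z^2*(2*m + 7) + z*(40 - 18*m) + 44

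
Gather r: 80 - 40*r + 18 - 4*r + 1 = 99 - 44*r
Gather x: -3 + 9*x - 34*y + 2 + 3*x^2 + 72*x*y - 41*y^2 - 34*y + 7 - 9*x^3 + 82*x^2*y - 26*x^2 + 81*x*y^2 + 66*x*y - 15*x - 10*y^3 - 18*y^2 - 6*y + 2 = -9*x^3 + x^2*(82*y - 23) + x*(81*y^2 + 138*y - 6) - 10*y^3 - 59*y^2 - 74*y + 8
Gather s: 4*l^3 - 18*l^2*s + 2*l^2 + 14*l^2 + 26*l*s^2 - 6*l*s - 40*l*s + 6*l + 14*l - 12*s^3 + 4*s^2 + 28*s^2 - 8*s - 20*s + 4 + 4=4*l^3 + 16*l^2 + 20*l - 12*s^3 + s^2*(26*l + 32) + s*(-18*l^2 - 46*l - 28) + 8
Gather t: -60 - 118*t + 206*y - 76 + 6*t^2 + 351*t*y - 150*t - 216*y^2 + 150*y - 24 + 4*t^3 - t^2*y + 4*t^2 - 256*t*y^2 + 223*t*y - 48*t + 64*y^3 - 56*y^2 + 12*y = 4*t^3 + t^2*(10 - y) + t*(-256*y^2 + 574*y - 316) + 64*y^3 - 272*y^2 + 368*y - 160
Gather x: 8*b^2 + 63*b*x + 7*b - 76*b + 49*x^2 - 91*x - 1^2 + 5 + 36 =8*b^2 - 69*b + 49*x^2 + x*(63*b - 91) + 40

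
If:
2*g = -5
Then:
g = -5/2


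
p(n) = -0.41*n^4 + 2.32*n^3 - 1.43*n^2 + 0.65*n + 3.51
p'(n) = -1.64*n^3 + 6.96*n^2 - 2.86*n + 0.65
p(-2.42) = -53.38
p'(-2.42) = 71.57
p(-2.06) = -31.56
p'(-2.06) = 50.41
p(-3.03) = -110.68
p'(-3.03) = 118.84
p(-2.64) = -70.78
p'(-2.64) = 86.88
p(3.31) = 24.91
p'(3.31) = 7.96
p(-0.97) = -0.95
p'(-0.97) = 11.47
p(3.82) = 27.14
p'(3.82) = -0.13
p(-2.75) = -80.79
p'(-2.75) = 95.26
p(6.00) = -74.31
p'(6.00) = -120.19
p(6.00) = -74.31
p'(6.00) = -120.19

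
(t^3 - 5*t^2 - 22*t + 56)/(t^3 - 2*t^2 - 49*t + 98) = (t + 4)/(t + 7)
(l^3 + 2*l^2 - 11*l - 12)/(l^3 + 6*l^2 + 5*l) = (l^2 + l - 12)/(l*(l + 5))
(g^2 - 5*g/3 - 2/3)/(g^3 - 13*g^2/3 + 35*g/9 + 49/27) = 9*(g - 2)/(9*g^2 - 42*g + 49)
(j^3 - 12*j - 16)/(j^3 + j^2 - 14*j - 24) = (j + 2)/(j + 3)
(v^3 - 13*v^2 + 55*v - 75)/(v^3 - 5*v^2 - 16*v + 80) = (v^2 - 8*v + 15)/(v^2 - 16)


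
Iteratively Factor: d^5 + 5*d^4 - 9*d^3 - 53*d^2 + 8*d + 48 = (d - 1)*(d^4 + 6*d^3 - 3*d^2 - 56*d - 48) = (d - 1)*(d + 4)*(d^3 + 2*d^2 - 11*d - 12) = (d - 1)*(d + 4)^2*(d^2 - 2*d - 3) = (d - 3)*(d - 1)*(d + 4)^2*(d + 1)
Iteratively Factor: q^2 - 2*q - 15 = (q - 5)*(q + 3)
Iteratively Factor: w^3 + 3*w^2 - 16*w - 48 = (w + 4)*(w^2 - w - 12) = (w - 4)*(w + 4)*(w + 3)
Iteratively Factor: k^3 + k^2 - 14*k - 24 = (k + 2)*(k^2 - k - 12) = (k + 2)*(k + 3)*(k - 4)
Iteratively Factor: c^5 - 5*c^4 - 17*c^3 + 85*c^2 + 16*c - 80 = (c - 1)*(c^4 - 4*c^3 - 21*c^2 + 64*c + 80) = (c - 4)*(c - 1)*(c^3 - 21*c - 20) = (c - 4)*(c - 1)*(c + 4)*(c^2 - 4*c - 5) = (c - 5)*(c - 4)*(c - 1)*(c + 4)*(c + 1)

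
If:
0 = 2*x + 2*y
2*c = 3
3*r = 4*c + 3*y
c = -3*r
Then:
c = 3/2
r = -1/2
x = 5/2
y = -5/2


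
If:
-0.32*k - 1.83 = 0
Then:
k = -5.72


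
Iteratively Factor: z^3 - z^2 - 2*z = (z)*(z^2 - z - 2) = z*(z + 1)*(z - 2)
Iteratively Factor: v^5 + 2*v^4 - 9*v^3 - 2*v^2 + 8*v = (v - 1)*(v^4 + 3*v^3 - 6*v^2 - 8*v) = (v - 2)*(v - 1)*(v^3 + 5*v^2 + 4*v) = (v - 2)*(v - 1)*(v + 1)*(v^2 + 4*v) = v*(v - 2)*(v - 1)*(v + 1)*(v + 4)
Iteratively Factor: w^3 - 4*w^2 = (w - 4)*(w^2) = w*(w - 4)*(w)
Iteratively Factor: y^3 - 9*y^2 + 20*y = (y - 5)*(y^2 - 4*y) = (y - 5)*(y - 4)*(y)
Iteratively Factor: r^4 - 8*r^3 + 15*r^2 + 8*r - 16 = (r + 1)*(r^3 - 9*r^2 + 24*r - 16) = (r - 1)*(r + 1)*(r^2 - 8*r + 16) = (r - 4)*(r - 1)*(r + 1)*(r - 4)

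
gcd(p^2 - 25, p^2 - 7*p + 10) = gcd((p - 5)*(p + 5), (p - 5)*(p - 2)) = p - 5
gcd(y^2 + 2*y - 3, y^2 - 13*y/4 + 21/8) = 1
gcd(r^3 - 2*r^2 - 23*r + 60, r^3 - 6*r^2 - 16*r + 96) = r - 4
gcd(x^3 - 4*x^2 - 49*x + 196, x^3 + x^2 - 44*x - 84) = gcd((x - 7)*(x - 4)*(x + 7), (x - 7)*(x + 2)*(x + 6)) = x - 7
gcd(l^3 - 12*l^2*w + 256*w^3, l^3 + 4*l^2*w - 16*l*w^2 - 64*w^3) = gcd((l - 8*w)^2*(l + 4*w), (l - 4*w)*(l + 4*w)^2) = l + 4*w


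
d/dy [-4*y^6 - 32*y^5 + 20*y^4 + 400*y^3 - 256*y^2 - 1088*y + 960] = -24*y^5 - 160*y^4 + 80*y^3 + 1200*y^2 - 512*y - 1088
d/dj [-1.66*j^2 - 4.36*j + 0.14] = -3.32*j - 4.36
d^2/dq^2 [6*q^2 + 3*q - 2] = 12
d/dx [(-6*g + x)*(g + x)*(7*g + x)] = -41*g^2 + 4*g*x + 3*x^2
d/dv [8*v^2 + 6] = 16*v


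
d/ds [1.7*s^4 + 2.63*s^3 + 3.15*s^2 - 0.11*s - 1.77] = 6.8*s^3 + 7.89*s^2 + 6.3*s - 0.11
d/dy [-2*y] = -2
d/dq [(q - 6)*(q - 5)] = 2*q - 11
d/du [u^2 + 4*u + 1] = 2*u + 4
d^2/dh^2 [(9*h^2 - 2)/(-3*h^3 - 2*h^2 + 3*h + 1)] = 2*(-81*h^6 - 135*h^4 - 147*h^3 - 84*h^2 - 18*h + 13)/(27*h^9 + 54*h^8 - 45*h^7 - 127*h^6 + 9*h^5 + 96*h^4 + 18*h^3 - 21*h^2 - 9*h - 1)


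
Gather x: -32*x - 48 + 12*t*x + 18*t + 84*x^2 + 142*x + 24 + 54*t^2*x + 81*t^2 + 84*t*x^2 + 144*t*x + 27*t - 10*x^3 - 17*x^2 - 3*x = 81*t^2 + 45*t - 10*x^3 + x^2*(84*t + 67) + x*(54*t^2 + 156*t + 107) - 24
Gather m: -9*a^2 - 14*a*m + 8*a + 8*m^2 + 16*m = -9*a^2 + 8*a + 8*m^2 + m*(16 - 14*a)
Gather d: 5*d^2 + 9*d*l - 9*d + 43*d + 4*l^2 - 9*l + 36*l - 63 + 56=5*d^2 + d*(9*l + 34) + 4*l^2 + 27*l - 7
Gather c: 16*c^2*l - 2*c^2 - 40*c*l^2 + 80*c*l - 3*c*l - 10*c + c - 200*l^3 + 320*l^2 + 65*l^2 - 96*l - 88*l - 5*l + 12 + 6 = c^2*(16*l - 2) + c*(-40*l^2 + 77*l - 9) - 200*l^3 + 385*l^2 - 189*l + 18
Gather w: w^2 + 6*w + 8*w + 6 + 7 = w^2 + 14*w + 13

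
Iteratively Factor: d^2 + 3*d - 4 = (d - 1)*(d + 4)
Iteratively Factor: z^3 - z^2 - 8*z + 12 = (z - 2)*(z^2 + z - 6) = (z - 2)*(z + 3)*(z - 2)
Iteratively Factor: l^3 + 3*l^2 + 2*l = (l + 1)*(l^2 + 2*l) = (l + 1)*(l + 2)*(l)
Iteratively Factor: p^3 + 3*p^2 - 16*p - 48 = (p + 3)*(p^2 - 16) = (p + 3)*(p + 4)*(p - 4)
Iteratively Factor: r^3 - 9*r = (r + 3)*(r^2 - 3*r) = (r - 3)*(r + 3)*(r)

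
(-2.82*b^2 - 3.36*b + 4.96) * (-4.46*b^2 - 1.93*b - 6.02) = 12.5772*b^4 + 20.4282*b^3 + 1.3396*b^2 + 10.6544*b - 29.8592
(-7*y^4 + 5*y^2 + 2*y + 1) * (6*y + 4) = -42*y^5 - 28*y^4 + 30*y^3 + 32*y^2 + 14*y + 4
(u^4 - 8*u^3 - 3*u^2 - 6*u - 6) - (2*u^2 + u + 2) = u^4 - 8*u^3 - 5*u^2 - 7*u - 8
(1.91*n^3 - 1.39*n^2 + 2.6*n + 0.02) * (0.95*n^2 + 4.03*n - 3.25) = 1.8145*n^5 + 6.3768*n^4 - 9.3392*n^3 + 15.0145*n^2 - 8.3694*n - 0.065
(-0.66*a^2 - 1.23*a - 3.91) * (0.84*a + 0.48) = -0.5544*a^3 - 1.35*a^2 - 3.8748*a - 1.8768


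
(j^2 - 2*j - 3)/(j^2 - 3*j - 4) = (j - 3)/(j - 4)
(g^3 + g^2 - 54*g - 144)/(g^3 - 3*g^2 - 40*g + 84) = (g^2 - 5*g - 24)/(g^2 - 9*g + 14)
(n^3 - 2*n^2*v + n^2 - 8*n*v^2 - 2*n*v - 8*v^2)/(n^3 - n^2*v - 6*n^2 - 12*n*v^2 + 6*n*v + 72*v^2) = (n^2 + 2*n*v + n + 2*v)/(n^2 + 3*n*v - 6*n - 18*v)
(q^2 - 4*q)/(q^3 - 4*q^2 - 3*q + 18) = q*(q - 4)/(q^3 - 4*q^2 - 3*q + 18)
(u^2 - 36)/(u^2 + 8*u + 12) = (u - 6)/(u + 2)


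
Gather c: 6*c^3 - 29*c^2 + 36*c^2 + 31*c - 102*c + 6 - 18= 6*c^3 + 7*c^2 - 71*c - 12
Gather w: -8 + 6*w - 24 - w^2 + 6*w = -w^2 + 12*w - 32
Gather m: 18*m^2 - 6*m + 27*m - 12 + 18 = 18*m^2 + 21*m + 6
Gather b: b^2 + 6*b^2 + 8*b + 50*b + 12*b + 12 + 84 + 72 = 7*b^2 + 70*b + 168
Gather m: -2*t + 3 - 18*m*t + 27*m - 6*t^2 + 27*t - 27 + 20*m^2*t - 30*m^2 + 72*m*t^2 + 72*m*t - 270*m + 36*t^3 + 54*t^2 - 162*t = m^2*(20*t - 30) + m*(72*t^2 + 54*t - 243) + 36*t^3 + 48*t^2 - 137*t - 24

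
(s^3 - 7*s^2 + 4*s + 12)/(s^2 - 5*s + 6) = (s^2 - 5*s - 6)/(s - 3)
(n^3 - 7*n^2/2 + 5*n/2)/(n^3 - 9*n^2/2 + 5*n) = (n - 1)/(n - 2)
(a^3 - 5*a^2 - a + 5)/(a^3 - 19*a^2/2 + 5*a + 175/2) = 2*(a^2 - 1)/(2*a^2 - 9*a - 35)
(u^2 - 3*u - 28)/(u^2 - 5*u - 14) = (u + 4)/(u + 2)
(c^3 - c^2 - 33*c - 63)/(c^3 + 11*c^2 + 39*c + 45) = (c - 7)/(c + 5)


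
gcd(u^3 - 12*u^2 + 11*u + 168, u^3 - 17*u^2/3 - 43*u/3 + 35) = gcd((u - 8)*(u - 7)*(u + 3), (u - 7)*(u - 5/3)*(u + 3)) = u^2 - 4*u - 21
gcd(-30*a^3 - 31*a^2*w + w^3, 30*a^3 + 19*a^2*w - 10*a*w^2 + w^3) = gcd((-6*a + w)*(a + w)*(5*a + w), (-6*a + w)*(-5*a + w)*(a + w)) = -6*a^2 - 5*a*w + w^2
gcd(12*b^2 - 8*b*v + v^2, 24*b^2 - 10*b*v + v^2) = -6*b + v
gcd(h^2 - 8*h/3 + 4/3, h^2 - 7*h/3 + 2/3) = h - 2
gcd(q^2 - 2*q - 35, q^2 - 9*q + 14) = q - 7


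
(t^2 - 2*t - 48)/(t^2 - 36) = (t - 8)/(t - 6)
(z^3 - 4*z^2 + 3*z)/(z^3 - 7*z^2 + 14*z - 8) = z*(z - 3)/(z^2 - 6*z + 8)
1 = 1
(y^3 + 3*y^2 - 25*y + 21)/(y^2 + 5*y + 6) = (y^3 + 3*y^2 - 25*y + 21)/(y^2 + 5*y + 6)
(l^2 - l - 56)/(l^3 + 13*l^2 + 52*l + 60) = (l^2 - l - 56)/(l^3 + 13*l^2 + 52*l + 60)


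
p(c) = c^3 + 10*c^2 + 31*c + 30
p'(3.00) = 118.00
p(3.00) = 240.00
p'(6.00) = 259.00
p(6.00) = 792.00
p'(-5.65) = 13.77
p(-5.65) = -6.29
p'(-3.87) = -1.47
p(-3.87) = 1.84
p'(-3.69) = -1.95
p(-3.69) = 1.53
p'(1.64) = 71.87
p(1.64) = 112.15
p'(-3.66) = -2.01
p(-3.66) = 1.47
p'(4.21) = 168.37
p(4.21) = 412.37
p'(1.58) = 70.09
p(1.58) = 107.89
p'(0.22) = 35.55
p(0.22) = 37.31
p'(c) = 3*c^2 + 20*c + 31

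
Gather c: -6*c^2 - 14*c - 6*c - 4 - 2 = -6*c^2 - 20*c - 6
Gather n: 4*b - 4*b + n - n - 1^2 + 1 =0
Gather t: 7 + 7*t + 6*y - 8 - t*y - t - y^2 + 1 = t*(6 - y) - y^2 + 6*y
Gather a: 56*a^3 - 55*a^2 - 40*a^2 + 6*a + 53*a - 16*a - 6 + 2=56*a^3 - 95*a^2 + 43*a - 4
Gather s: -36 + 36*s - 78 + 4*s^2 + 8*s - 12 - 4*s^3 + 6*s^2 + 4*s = -4*s^3 + 10*s^2 + 48*s - 126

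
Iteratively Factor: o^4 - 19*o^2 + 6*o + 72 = (o + 2)*(o^3 - 2*o^2 - 15*o + 36) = (o + 2)*(o + 4)*(o^2 - 6*o + 9) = (o - 3)*(o + 2)*(o + 4)*(o - 3)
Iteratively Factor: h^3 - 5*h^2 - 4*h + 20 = (h + 2)*(h^2 - 7*h + 10) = (h - 2)*(h + 2)*(h - 5)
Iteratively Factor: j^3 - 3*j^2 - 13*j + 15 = (j - 1)*(j^2 - 2*j - 15) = (j - 5)*(j - 1)*(j + 3)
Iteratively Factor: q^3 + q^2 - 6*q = (q)*(q^2 + q - 6) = q*(q + 3)*(q - 2)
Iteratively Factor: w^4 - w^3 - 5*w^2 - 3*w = (w + 1)*(w^3 - 2*w^2 - 3*w) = (w - 3)*(w + 1)*(w^2 + w) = (w - 3)*(w + 1)^2*(w)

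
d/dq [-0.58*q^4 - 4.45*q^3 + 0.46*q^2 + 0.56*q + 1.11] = -2.32*q^3 - 13.35*q^2 + 0.92*q + 0.56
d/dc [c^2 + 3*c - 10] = 2*c + 3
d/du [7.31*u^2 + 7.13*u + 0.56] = 14.62*u + 7.13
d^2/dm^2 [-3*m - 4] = 0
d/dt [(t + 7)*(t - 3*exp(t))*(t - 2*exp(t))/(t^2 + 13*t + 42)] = (-5*t^2*exp(t) + t^2 + 12*t*exp(2*t) - 30*t*exp(t) + 12*t + 66*exp(2*t) - 30*exp(t))/(t^2 + 12*t + 36)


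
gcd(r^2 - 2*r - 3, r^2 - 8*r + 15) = r - 3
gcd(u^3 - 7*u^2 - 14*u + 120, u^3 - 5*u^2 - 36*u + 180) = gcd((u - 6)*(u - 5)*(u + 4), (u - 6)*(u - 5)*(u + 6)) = u^2 - 11*u + 30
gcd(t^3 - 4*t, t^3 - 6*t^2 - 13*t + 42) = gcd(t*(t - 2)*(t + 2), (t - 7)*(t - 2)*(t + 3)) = t - 2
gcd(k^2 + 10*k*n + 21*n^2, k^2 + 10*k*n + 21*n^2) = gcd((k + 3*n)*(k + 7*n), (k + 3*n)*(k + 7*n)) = k^2 + 10*k*n + 21*n^2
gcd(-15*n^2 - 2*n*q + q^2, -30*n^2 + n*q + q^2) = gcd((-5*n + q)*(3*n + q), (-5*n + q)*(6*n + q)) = -5*n + q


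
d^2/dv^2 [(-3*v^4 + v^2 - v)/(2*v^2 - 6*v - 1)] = 2*(-12*v^6 + 108*v^5 - 306*v^4 - 136*v^3 - 12*v^2 - 6*v + 7)/(8*v^6 - 72*v^5 + 204*v^4 - 144*v^3 - 102*v^2 - 18*v - 1)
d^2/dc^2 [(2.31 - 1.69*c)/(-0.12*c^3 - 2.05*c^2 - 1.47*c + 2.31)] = (0.146016*c^5 + 2.095272*c^4 + 4.51605799999999*c^3 - 55.069938*c^2 + 2.408868*c - 20.383902)/(0.001728*c^9 + 0.08856*c^8 + 1.576404*c^7 + 10.685053*c^6 + 15.901389*c^5 - 18.278694*c^4 - 36.669591*c^3 + 17.841978*c^2 + 23.532201*c - 12.326391)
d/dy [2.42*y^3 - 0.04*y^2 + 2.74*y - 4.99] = 7.26*y^2 - 0.08*y + 2.74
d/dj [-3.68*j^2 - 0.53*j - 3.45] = -7.36*j - 0.53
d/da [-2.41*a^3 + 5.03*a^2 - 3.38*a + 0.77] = -7.23*a^2 + 10.06*a - 3.38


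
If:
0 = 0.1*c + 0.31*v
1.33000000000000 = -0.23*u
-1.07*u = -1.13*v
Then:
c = 16.97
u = -5.78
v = -5.48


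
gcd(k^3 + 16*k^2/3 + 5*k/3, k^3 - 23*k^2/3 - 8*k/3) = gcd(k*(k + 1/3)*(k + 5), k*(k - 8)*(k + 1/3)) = k^2 + k/3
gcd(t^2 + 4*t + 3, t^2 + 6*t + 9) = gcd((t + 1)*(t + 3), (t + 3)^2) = t + 3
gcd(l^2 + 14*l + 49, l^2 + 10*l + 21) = l + 7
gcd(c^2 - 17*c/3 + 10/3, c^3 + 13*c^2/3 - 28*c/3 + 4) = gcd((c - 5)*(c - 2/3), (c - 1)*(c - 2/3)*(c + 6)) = c - 2/3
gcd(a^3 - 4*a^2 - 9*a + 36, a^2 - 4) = 1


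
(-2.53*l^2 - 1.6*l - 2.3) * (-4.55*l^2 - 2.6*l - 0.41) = 11.5115*l^4 + 13.858*l^3 + 15.6623*l^2 + 6.636*l + 0.943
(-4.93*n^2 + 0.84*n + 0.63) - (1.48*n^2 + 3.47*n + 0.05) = -6.41*n^2 - 2.63*n + 0.58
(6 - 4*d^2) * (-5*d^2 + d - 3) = 20*d^4 - 4*d^3 - 18*d^2 + 6*d - 18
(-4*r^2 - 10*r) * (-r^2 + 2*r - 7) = 4*r^4 + 2*r^3 + 8*r^2 + 70*r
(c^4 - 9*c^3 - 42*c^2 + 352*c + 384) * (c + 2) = c^5 - 7*c^4 - 60*c^3 + 268*c^2 + 1088*c + 768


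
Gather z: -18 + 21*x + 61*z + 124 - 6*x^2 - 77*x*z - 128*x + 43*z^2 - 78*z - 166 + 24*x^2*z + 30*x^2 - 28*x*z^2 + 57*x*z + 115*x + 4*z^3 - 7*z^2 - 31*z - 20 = 24*x^2 + 8*x + 4*z^3 + z^2*(36 - 28*x) + z*(24*x^2 - 20*x - 48) - 80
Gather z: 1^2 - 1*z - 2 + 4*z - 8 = 3*z - 9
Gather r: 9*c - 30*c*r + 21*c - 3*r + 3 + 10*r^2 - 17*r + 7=30*c + 10*r^2 + r*(-30*c - 20) + 10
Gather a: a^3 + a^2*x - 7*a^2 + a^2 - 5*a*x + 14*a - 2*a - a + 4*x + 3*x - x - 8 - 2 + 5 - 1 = a^3 + a^2*(x - 6) + a*(11 - 5*x) + 6*x - 6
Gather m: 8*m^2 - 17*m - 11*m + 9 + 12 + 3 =8*m^2 - 28*m + 24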